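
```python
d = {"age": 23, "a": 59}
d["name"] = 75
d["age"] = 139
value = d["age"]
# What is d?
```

Answer: {'age': 139, 'a': 59, 'name': 75}

Derivation:
Trace (tracking d):
d = {'age': 23, 'a': 59}  # -> d = {'age': 23, 'a': 59}
d['name'] = 75  # -> d = {'age': 23, 'a': 59, 'name': 75}
d['age'] = 139  # -> d = {'age': 139, 'a': 59, 'name': 75}
value = d['age']  # -> value = 139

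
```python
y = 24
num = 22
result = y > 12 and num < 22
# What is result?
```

Answer: False

Derivation:
Trace (tracking result):
y = 24  # -> y = 24
num = 22  # -> num = 22
result = y > 12 and num < 22  # -> result = False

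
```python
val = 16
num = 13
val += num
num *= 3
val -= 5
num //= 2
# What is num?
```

Answer: 19

Derivation:
Trace (tracking num):
val = 16  # -> val = 16
num = 13  # -> num = 13
val += num  # -> val = 29
num *= 3  # -> num = 39
val -= 5  # -> val = 24
num //= 2  # -> num = 19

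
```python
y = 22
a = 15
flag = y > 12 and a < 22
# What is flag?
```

Trace (tracking flag):
y = 22  # -> y = 22
a = 15  # -> a = 15
flag = y > 12 and a < 22  # -> flag = True

Answer: True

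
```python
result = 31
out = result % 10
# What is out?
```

Answer: 1

Derivation:
Trace (tracking out):
result = 31  # -> result = 31
out = result % 10  # -> out = 1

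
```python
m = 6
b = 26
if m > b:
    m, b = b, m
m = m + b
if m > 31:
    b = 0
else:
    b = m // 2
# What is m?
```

Answer: 32

Derivation:
Trace (tracking m):
m = 6  # -> m = 6
b = 26  # -> b = 26
if m > b:  # condition is False
m = m + b  # -> m = 32
if m > 31:  # condition is True
    b = 0  # -> b = 0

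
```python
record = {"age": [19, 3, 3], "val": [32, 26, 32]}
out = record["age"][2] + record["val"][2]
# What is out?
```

Answer: 35

Derivation:
Trace (tracking out):
record = {'age': [19, 3, 3], 'val': [32, 26, 32]}  # -> record = {'age': [19, 3, 3], 'val': [32, 26, 32]}
out = record['age'][2] + record['val'][2]  # -> out = 35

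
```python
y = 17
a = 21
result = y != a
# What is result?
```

Answer: True

Derivation:
Trace (tracking result):
y = 17  # -> y = 17
a = 21  # -> a = 21
result = y != a  # -> result = True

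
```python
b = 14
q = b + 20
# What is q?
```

Answer: 34

Derivation:
Trace (tracking q):
b = 14  # -> b = 14
q = b + 20  # -> q = 34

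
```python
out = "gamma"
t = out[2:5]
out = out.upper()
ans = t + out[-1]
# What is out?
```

Trace (tracking out):
out = 'gamma'  # -> out = 'gamma'
t = out[2:5]  # -> t = 'mma'
out = out.upper()  # -> out = 'GAMMA'
ans = t + out[-1]  # -> ans = 'mmaA'

Answer: 'GAMMA'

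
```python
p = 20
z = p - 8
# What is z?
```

Trace (tracking z):
p = 20  # -> p = 20
z = p - 8  # -> z = 12

Answer: 12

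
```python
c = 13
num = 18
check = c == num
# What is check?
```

Trace (tracking check):
c = 13  # -> c = 13
num = 18  # -> num = 18
check = c == num  # -> check = False

Answer: False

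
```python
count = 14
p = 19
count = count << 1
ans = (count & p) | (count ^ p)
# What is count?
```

Trace (tracking count):
count = 14  # -> count = 14
p = 19  # -> p = 19
count = count << 1  # -> count = 28
ans = count & p | count ^ p  # -> ans = 31

Answer: 28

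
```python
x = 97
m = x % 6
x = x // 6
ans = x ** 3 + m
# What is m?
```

Trace (tracking m):
x = 97  # -> x = 97
m = x % 6  # -> m = 1
x = x // 6  # -> x = 16
ans = x ** 3 + m  # -> ans = 4097

Answer: 1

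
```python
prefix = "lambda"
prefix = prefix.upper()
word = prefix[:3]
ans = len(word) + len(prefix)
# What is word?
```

Trace (tracking word):
prefix = 'lambda'  # -> prefix = 'lambda'
prefix = prefix.upper()  # -> prefix = 'LAMBDA'
word = prefix[:3]  # -> word = 'LAM'
ans = len(word) + len(prefix)  # -> ans = 9

Answer: 'LAM'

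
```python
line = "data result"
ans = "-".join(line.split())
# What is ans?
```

Trace (tracking ans):
line = 'data result'  # -> line = 'data result'
ans = '-'.join(line.split())  # -> ans = 'data-result'

Answer: 'data-result'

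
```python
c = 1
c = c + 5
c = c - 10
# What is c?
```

Trace (tracking c):
c = 1  # -> c = 1
c = c + 5  # -> c = 6
c = c - 10  # -> c = -4

Answer: -4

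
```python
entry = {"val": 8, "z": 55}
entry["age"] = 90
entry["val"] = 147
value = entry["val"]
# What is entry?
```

Trace (tracking entry):
entry = {'val': 8, 'z': 55}  # -> entry = {'val': 8, 'z': 55}
entry['age'] = 90  # -> entry = {'val': 8, 'z': 55, 'age': 90}
entry['val'] = 147  # -> entry = {'val': 147, 'z': 55, 'age': 90}
value = entry['val']  # -> value = 147

Answer: {'val': 147, 'z': 55, 'age': 90}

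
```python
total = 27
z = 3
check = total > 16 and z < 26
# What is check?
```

Answer: True

Derivation:
Trace (tracking check):
total = 27  # -> total = 27
z = 3  # -> z = 3
check = total > 16 and z < 26  # -> check = True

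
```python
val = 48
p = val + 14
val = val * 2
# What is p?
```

Trace (tracking p):
val = 48  # -> val = 48
p = val + 14  # -> p = 62
val = val * 2  # -> val = 96

Answer: 62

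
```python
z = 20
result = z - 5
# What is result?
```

Trace (tracking result):
z = 20  # -> z = 20
result = z - 5  # -> result = 15

Answer: 15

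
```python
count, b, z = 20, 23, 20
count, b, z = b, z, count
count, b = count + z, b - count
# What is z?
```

Answer: 20

Derivation:
Trace (tracking z):
count, b, z = (20, 23, 20)  # -> count = 20, b = 23, z = 20
count, b, z = (b, z, count)  # -> count = 23, b = 20, z = 20
count, b = (count + z, b - count)  # -> count = 43, b = -3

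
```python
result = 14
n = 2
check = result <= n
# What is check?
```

Answer: False

Derivation:
Trace (tracking check):
result = 14  # -> result = 14
n = 2  # -> n = 2
check = result <= n  # -> check = False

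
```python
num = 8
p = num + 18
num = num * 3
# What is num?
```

Answer: 24

Derivation:
Trace (tracking num):
num = 8  # -> num = 8
p = num + 18  # -> p = 26
num = num * 3  # -> num = 24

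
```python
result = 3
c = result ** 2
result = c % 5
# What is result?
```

Answer: 4

Derivation:
Trace (tracking result):
result = 3  # -> result = 3
c = result ** 2  # -> c = 9
result = c % 5  # -> result = 4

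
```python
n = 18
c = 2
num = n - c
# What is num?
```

Answer: 16

Derivation:
Trace (tracking num):
n = 18  # -> n = 18
c = 2  # -> c = 2
num = n - c  # -> num = 16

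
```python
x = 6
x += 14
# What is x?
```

Trace (tracking x):
x = 6  # -> x = 6
x += 14  # -> x = 20

Answer: 20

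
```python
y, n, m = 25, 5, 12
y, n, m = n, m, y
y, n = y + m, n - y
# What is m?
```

Answer: 25

Derivation:
Trace (tracking m):
y, n, m = (25, 5, 12)  # -> y = 25, n = 5, m = 12
y, n, m = (n, m, y)  # -> y = 5, n = 12, m = 25
y, n = (y + m, n - y)  # -> y = 30, n = 7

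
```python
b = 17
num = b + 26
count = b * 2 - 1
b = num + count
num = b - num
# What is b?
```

Answer: 76

Derivation:
Trace (tracking b):
b = 17  # -> b = 17
num = b + 26  # -> num = 43
count = b * 2 - 1  # -> count = 33
b = num + count  # -> b = 76
num = b - num  # -> num = 33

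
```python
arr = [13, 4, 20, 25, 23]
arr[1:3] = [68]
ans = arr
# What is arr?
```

Answer: [13, 68, 25, 23]

Derivation:
Trace (tracking arr):
arr = [13, 4, 20, 25, 23]  # -> arr = [13, 4, 20, 25, 23]
arr[1:3] = [68]  # -> arr = [13, 68, 25, 23]
ans = arr  # -> ans = [13, 68, 25, 23]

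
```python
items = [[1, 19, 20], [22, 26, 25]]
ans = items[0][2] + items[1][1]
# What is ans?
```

Trace (tracking ans):
items = [[1, 19, 20], [22, 26, 25]]  # -> items = [[1, 19, 20], [22, 26, 25]]
ans = items[0][2] + items[1][1]  # -> ans = 46

Answer: 46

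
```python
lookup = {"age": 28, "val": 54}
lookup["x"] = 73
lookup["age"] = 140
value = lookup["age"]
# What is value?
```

Answer: 140

Derivation:
Trace (tracking value):
lookup = {'age': 28, 'val': 54}  # -> lookup = {'age': 28, 'val': 54}
lookup['x'] = 73  # -> lookup = {'age': 28, 'val': 54, 'x': 73}
lookup['age'] = 140  # -> lookup = {'age': 140, 'val': 54, 'x': 73}
value = lookup['age']  # -> value = 140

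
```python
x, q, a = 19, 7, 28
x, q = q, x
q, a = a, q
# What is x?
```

Trace (tracking x):
x, q, a = (19, 7, 28)  # -> x = 19, q = 7, a = 28
x, q = (q, x)  # -> x = 7, q = 19
q, a = (a, q)  # -> q = 28, a = 19

Answer: 7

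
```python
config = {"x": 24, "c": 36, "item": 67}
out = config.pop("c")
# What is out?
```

Answer: 36

Derivation:
Trace (tracking out):
config = {'x': 24, 'c': 36, 'item': 67}  # -> config = {'x': 24, 'c': 36, 'item': 67}
out = config.pop('c')  # -> out = 36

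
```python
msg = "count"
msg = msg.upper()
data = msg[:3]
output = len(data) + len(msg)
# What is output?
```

Answer: 8

Derivation:
Trace (tracking output):
msg = 'count'  # -> msg = 'count'
msg = msg.upper()  # -> msg = 'COUNT'
data = msg[:3]  # -> data = 'COU'
output = len(data) + len(msg)  # -> output = 8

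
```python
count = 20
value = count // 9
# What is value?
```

Answer: 2

Derivation:
Trace (tracking value):
count = 20  # -> count = 20
value = count // 9  # -> value = 2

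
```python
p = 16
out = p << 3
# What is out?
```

Answer: 128

Derivation:
Trace (tracking out):
p = 16  # -> p = 16
out = p << 3  # -> out = 128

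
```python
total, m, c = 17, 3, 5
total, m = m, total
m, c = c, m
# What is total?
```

Trace (tracking total):
total, m, c = (17, 3, 5)  # -> total = 17, m = 3, c = 5
total, m = (m, total)  # -> total = 3, m = 17
m, c = (c, m)  # -> m = 5, c = 17

Answer: 3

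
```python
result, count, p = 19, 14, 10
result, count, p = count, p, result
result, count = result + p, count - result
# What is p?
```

Trace (tracking p):
result, count, p = (19, 14, 10)  # -> result = 19, count = 14, p = 10
result, count, p = (count, p, result)  # -> result = 14, count = 10, p = 19
result, count = (result + p, count - result)  # -> result = 33, count = -4

Answer: 19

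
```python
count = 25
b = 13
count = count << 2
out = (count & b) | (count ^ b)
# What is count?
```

Answer: 100

Derivation:
Trace (tracking count):
count = 25  # -> count = 25
b = 13  # -> b = 13
count = count << 2  # -> count = 100
out = count & b | count ^ b  # -> out = 109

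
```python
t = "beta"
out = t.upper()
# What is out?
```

Answer: 'BETA'

Derivation:
Trace (tracking out):
t = 'beta'  # -> t = 'beta'
out = t.upper()  # -> out = 'BETA'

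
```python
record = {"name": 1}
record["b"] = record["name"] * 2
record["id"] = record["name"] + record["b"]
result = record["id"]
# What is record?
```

Answer: {'name': 1, 'b': 2, 'id': 3}

Derivation:
Trace (tracking record):
record = {'name': 1}  # -> record = {'name': 1}
record['b'] = record['name'] * 2  # -> record = {'name': 1, 'b': 2}
record['id'] = record['name'] + record['b']  # -> record = {'name': 1, 'b': 2, 'id': 3}
result = record['id']  # -> result = 3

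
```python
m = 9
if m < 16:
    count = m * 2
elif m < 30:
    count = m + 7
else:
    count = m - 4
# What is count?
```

Trace (tracking count):
m = 9  # -> m = 9
if m < 16:  # condition is True
    count = m * 2  # -> count = 18

Answer: 18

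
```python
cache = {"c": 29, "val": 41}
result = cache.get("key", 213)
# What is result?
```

Trace (tracking result):
cache = {'c': 29, 'val': 41}  # -> cache = {'c': 29, 'val': 41}
result = cache.get('key', 213)  # -> result = 213

Answer: 213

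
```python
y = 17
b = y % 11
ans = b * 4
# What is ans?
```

Answer: 24

Derivation:
Trace (tracking ans):
y = 17  # -> y = 17
b = y % 11  # -> b = 6
ans = b * 4  # -> ans = 24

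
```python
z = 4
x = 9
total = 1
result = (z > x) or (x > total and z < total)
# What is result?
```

Answer: False

Derivation:
Trace (tracking result):
z = 4  # -> z = 4
x = 9  # -> x = 9
total = 1  # -> total = 1
result = z > x or (x > total and z < total)  # -> result = False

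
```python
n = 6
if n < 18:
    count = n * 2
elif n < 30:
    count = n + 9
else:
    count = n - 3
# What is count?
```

Answer: 12

Derivation:
Trace (tracking count):
n = 6  # -> n = 6
if n < 18:  # condition is True
    count = n * 2  # -> count = 12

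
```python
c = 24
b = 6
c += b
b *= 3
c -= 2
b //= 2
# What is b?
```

Trace (tracking b):
c = 24  # -> c = 24
b = 6  # -> b = 6
c += b  # -> c = 30
b *= 3  # -> b = 18
c -= 2  # -> c = 28
b //= 2  # -> b = 9

Answer: 9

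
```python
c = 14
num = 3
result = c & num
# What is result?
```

Trace (tracking result):
c = 14  # -> c = 14
num = 3  # -> num = 3
result = c & num  # -> result = 2

Answer: 2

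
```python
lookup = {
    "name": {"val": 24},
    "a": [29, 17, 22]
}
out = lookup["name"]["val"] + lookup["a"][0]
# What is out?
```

Answer: 53

Derivation:
Trace (tracking out):
lookup = {'name': {'val': 24}, 'a': [29, 17, 22]}  # -> lookup = {'name': {'val': 24}, 'a': [29, 17, 22]}
out = lookup['name']['val'] + lookup['a'][0]  # -> out = 53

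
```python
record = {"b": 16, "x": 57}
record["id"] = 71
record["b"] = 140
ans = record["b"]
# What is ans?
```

Answer: 140

Derivation:
Trace (tracking ans):
record = {'b': 16, 'x': 57}  # -> record = {'b': 16, 'x': 57}
record['id'] = 71  # -> record = {'b': 16, 'x': 57, 'id': 71}
record['b'] = 140  # -> record = {'b': 140, 'x': 57, 'id': 71}
ans = record['b']  # -> ans = 140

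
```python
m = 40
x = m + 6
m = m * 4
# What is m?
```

Trace (tracking m):
m = 40  # -> m = 40
x = m + 6  # -> x = 46
m = m * 4  # -> m = 160

Answer: 160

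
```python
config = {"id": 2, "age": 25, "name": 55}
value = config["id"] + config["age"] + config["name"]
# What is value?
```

Trace (tracking value):
config = {'id': 2, 'age': 25, 'name': 55}  # -> config = {'id': 2, 'age': 25, 'name': 55}
value = config['id'] + config['age'] + config['name']  # -> value = 82

Answer: 82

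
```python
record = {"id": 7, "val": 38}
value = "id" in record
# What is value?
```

Answer: True

Derivation:
Trace (tracking value):
record = {'id': 7, 'val': 38}  # -> record = {'id': 7, 'val': 38}
value = 'id' in record  # -> value = True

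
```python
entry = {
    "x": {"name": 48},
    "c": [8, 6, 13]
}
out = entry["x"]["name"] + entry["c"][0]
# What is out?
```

Trace (tracking out):
entry = {'x': {'name': 48}, 'c': [8, 6, 13]}  # -> entry = {'x': {'name': 48}, 'c': [8, 6, 13]}
out = entry['x']['name'] + entry['c'][0]  # -> out = 56

Answer: 56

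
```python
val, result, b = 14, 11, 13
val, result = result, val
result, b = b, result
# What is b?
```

Trace (tracking b):
val, result, b = (14, 11, 13)  # -> val = 14, result = 11, b = 13
val, result = (result, val)  # -> val = 11, result = 14
result, b = (b, result)  # -> result = 13, b = 14

Answer: 14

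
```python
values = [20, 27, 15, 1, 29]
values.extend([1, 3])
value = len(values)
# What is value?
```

Answer: 7

Derivation:
Trace (tracking value):
values = [20, 27, 15, 1, 29]  # -> values = [20, 27, 15, 1, 29]
values.extend([1, 3])  # -> values = [20, 27, 15, 1, 29, 1, 3]
value = len(values)  # -> value = 7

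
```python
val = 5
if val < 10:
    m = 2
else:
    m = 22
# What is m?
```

Trace (tracking m):
val = 5  # -> val = 5
if val < 10:  # condition is True
    m = 2  # -> m = 2

Answer: 2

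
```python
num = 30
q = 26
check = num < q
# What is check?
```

Trace (tracking check):
num = 30  # -> num = 30
q = 26  # -> q = 26
check = num < q  # -> check = False

Answer: False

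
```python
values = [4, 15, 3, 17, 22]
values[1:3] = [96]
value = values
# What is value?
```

Trace (tracking value):
values = [4, 15, 3, 17, 22]  # -> values = [4, 15, 3, 17, 22]
values[1:3] = [96]  # -> values = [4, 96, 17, 22]
value = values  # -> value = [4, 96, 17, 22]

Answer: [4, 96, 17, 22]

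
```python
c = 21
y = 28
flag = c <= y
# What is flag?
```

Trace (tracking flag):
c = 21  # -> c = 21
y = 28  # -> y = 28
flag = c <= y  # -> flag = True

Answer: True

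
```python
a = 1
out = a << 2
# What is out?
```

Trace (tracking out):
a = 1  # -> a = 1
out = a << 2  # -> out = 4

Answer: 4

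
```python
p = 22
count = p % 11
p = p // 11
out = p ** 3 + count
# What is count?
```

Trace (tracking count):
p = 22  # -> p = 22
count = p % 11  # -> count = 0
p = p // 11  # -> p = 2
out = p ** 3 + count  # -> out = 8

Answer: 0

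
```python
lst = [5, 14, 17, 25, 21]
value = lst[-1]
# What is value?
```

Answer: 21

Derivation:
Trace (tracking value):
lst = [5, 14, 17, 25, 21]  # -> lst = [5, 14, 17, 25, 21]
value = lst[-1]  # -> value = 21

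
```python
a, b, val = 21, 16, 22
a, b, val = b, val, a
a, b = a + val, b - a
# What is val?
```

Trace (tracking val):
a, b, val = (21, 16, 22)  # -> a = 21, b = 16, val = 22
a, b, val = (b, val, a)  # -> a = 16, b = 22, val = 21
a, b = (a + val, b - a)  # -> a = 37, b = 6

Answer: 21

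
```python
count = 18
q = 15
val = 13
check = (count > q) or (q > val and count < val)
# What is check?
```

Answer: True

Derivation:
Trace (tracking check):
count = 18  # -> count = 18
q = 15  # -> q = 15
val = 13  # -> val = 13
check = count > q or (q > val and count < val)  # -> check = True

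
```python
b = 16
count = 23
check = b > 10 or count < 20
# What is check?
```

Answer: True

Derivation:
Trace (tracking check):
b = 16  # -> b = 16
count = 23  # -> count = 23
check = b > 10 or count < 20  # -> check = True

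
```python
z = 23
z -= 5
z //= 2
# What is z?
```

Answer: 9

Derivation:
Trace (tracking z):
z = 23  # -> z = 23
z -= 5  # -> z = 18
z //= 2  # -> z = 9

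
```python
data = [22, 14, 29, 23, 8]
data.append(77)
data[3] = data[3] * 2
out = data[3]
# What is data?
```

Trace (tracking data):
data = [22, 14, 29, 23, 8]  # -> data = [22, 14, 29, 23, 8]
data.append(77)  # -> data = [22, 14, 29, 23, 8, 77]
data[3] = data[3] * 2  # -> data = [22, 14, 29, 46, 8, 77]
out = data[3]  # -> out = 46

Answer: [22, 14, 29, 46, 8, 77]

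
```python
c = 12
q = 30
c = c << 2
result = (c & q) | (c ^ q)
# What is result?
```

Answer: 62

Derivation:
Trace (tracking result):
c = 12  # -> c = 12
q = 30  # -> q = 30
c = c << 2  # -> c = 48
result = c & q | c ^ q  # -> result = 62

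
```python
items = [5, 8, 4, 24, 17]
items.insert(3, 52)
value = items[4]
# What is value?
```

Trace (tracking value):
items = [5, 8, 4, 24, 17]  # -> items = [5, 8, 4, 24, 17]
items.insert(3, 52)  # -> items = [5, 8, 4, 52, 24, 17]
value = items[4]  # -> value = 24

Answer: 24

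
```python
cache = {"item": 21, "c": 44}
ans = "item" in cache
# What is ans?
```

Answer: True

Derivation:
Trace (tracking ans):
cache = {'item': 21, 'c': 44}  # -> cache = {'item': 21, 'c': 44}
ans = 'item' in cache  # -> ans = True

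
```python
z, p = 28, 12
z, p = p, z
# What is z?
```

Answer: 12

Derivation:
Trace (tracking z):
z, p = (28, 12)  # -> z = 28, p = 12
z, p = (p, z)  # -> z = 12, p = 28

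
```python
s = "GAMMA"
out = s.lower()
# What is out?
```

Trace (tracking out):
s = 'GAMMA'  # -> s = 'GAMMA'
out = s.lower()  # -> out = 'gamma'

Answer: 'gamma'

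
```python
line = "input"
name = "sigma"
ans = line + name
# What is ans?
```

Trace (tracking ans):
line = 'input'  # -> line = 'input'
name = 'sigma'  # -> name = 'sigma'
ans = line + name  # -> ans = 'inputsigma'

Answer: 'inputsigma'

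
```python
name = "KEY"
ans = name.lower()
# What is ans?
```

Trace (tracking ans):
name = 'KEY'  # -> name = 'KEY'
ans = name.lower()  # -> ans = 'key'

Answer: 'key'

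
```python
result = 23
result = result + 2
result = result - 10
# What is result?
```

Trace (tracking result):
result = 23  # -> result = 23
result = result + 2  # -> result = 25
result = result - 10  # -> result = 15

Answer: 15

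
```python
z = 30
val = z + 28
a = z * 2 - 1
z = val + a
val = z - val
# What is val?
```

Answer: 59

Derivation:
Trace (tracking val):
z = 30  # -> z = 30
val = z + 28  # -> val = 58
a = z * 2 - 1  # -> a = 59
z = val + a  # -> z = 117
val = z - val  # -> val = 59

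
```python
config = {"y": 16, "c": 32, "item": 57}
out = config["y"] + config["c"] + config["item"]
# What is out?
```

Answer: 105

Derivation:
Trace (tracking out):
config = {'y': 16, 'c': 32, 'item': 57}  # -> config = {'y': 16, 'c': 32, 'item': 57}
out = config['y'] + config['c'] + config['item']  # -> out = 105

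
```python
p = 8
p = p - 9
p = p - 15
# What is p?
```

Answer: -16

Derivation:
Trace (tracking p):
p = 8  # -> p = 8
p = p - 9  # -> p = -1
p = p - 15  # -> p = -16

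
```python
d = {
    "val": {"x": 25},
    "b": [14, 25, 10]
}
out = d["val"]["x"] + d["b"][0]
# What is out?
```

Trace (tracking out):
d = {'val': {'x': 25}, 'b': [14, 25, 10]}  # -> d = {'val': {'x': 25}, 'b': [14, 25, 10]}
out = d['val']['x'] + d['b'][0]  # -> out = 39

Answer: 39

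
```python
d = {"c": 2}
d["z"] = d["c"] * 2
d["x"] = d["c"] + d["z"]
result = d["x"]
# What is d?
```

Trace (tracking d):
d = {'c': 2}  # -> d = {'c': 2}
d['z'] = d['c'] * 2  # -> d = {'c': 2, 'z': 4}
d['x'] = d['c'] + d['z']  # -> d = {'c': 2, 'z': 4, 'x': 6}
result = d['x']  # -> result = 6

Answer: {'c': 2, 'z': 4, 'x': 6}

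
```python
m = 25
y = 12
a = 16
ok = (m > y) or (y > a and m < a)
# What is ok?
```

Trace (tracking ok):
m = 25  # -> m = 25
y = 12  # -> y = 12
a = 16  # -> a = 16
ok = m > y or (y > a and m < a)  # -> ok = True

Answer: True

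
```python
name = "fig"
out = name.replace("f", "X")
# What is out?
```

Answer: 'Xig'

Derivation:
Trace (tracking out):
name = 'fig'  # -> name = 'fig'
out = name.replace('f', 'X')  # -> out = 'Xig'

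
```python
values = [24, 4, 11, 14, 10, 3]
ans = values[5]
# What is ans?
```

Trace (tracking ans):
values = [24, 4, 11, 14, 10, 3]  # -> values = [24, 4, 11, 14, 10, 3]
ans = values[5]  # -> ans = 3

Answer: 3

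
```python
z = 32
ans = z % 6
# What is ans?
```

Trace (tracking ans):
z = 32  # -> z = 32
ans = z % 6  # -> ans = 2

Answer: 2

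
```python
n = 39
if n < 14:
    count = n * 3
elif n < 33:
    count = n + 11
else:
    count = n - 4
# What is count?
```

Answer: 35

Derivation:
Trace (tracking count):
n = 39  # -> n = 39
if n < 14:  # condition is False
elif n < 33:  # condition is False
else:
    count = n - 4  # -> count = 35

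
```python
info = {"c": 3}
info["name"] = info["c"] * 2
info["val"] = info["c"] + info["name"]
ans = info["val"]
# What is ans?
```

Trace (tracking ans):
info = {'c': 3}  # -> info = {'c': 3}
info['name'] = info['c'] * 2  # -> info = {'c': 3, 'name': 6}
info['val'] = info['c'] + info['name']  # -> info = {'c': 3, 'name': 6, 'val': 9}
ans = info['val']  # -> ans = 9

Answer: 9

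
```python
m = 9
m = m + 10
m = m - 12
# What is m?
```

Answer: 7

Derivation:
Trace (tracking m):
m = 9  # -> m = 9
m = m + 10  # -> m = 19
m = m - 12  # -> m = 7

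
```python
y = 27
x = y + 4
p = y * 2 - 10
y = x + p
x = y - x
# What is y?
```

Answer: 75

Derivation:
Trace (tracking y):
y = 27  # -> y = 27
x = y + 4  # -> x = 31
p = y * 2 - 10  # -> p = 44
y = x + p  # -> y = 75
x = y - x  # -> x = 44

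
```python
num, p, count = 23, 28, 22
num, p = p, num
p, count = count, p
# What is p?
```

Trace (tracking p):
num, p, count = (23, 28, 22)  # -> num = 23, p = 28, count = 22
num, p = (p, num)  # -> num = 28, p = 23
p, count = (count, p)  # -> p = 22, count = 23

Answer: 22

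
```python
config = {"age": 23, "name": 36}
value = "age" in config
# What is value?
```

Trace (tracking value):
config = {'age': 23, 'name': 36}  # -> config = {'age': 23, 'name': 36}
value = 'age' in config  # -> value = True

Answer: True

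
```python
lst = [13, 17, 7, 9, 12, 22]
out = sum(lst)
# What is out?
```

Answer: 80

Derivation:
Trace (tracking out):
lst = [13, 17, 7, 9, 12, 22]  # -> lst = [13, 17, 7, 9, 12, 22]
out = sum(lst)  # -> out = 80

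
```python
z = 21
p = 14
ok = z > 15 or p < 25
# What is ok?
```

Answer: True

Derivation:
Trace (tracking ok):
z = 21  # -> z = 21
p = 14  # -> p = 14
ok = z > 15 or p < 25  # -> ok = True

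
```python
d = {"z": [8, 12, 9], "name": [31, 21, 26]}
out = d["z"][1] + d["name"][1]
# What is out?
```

Answer: 33

Derivation:
Trace (tracking out):
d = {'z': [8, 12, 9], 'name': [31, 21, 26]}  # -> d = {'z': [8, 12, 9], 'name': [31, 21, 26]}
out = d['z'][1] + d['name'][1]  # -> out = 33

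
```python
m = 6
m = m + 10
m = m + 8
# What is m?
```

Trace (tracking m):
m = 6  # -> m = 6
m = m + 10  # -> m = 16
m = m + 8  # -> m = 24

Answer: 24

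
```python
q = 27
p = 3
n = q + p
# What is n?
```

Answer: 30

Derivation:
Trace (tracking n):
q = 27  # -> q = 27
p = 3  # -> p = 3
n = q + p  # -> n = 30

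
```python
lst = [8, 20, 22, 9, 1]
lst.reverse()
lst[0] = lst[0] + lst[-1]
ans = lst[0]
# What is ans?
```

Trace (tracking ans):
lst = [8, 20, 22, 9, 1]  # -> lst = [8, 20, 22, 9, 1]
lst.reverse()  # -> lst = [1, 9, 22, 20, 8]
lst[0] = lst[0] + lst[-1]  # -> lst = [9, 9, 22, 20, 8]
ans = lst[0]  # -> ans = 9

Answer: 9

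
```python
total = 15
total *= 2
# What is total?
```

Answer: 30

Derivation:
Trace (tracking total):
total = 15  # -> total = 15
total *= 2  # -> total = 30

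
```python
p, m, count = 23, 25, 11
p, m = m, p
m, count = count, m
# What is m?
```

Answer: 11

Derivation:
Trace (tracking m):
p, m, count = (23, 25, 11)  # -> p = 23, m = 25, count = 11
p, m = (m, p)  # -> p = 25, m = 23
m, count = (count, m)  # -> m = 11, count = 23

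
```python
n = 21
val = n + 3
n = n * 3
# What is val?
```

Trace (tracking val):
n = 21  # -> n = 21
val = n + 3  # -> val = 24
n = n * 3  # -> n = 63

Answer: 24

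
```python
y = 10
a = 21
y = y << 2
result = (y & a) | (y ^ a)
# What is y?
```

Trace (tracking y):
y = 10  # -> y = 10
a = 21  # -> a = 21
y = y << 2  # -> y = 40
result = y & a | y ^ a  # -> result = 61

Answer: 40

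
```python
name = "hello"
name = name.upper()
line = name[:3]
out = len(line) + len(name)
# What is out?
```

Answer: 8

Derivation:
Trace (tracking out):
name = 'hello'  # -> name = 'hello'
name = name.upper()  # -> name = 'HELLO'
line = name[:3]  # -> line = 'HEL'
out = len(line) + len(name)  # -> out = 8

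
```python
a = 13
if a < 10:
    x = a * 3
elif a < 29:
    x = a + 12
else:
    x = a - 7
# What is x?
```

Answer: 25

Derivation:
Trace (tracking x):
a = 13  # -> a = 13
if a < 10:  # condition is False
elif a < 29:  # condition is True
    x = a + 12  # -> x = 25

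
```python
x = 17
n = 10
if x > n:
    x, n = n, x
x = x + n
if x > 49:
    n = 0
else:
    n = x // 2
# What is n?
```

Trace (tracking n):
x = 17  # -> x = 17
n = 10  # -> n = 10
if x > n:  # condition is True
    x, n = (n, x)  # -> x = 10, n = 17
x = x + n  # -> x = 27
if x > 49:  # condition is False
else:
    n = x // 2  # -> n = 13

Answer: 13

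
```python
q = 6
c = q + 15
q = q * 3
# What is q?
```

Trace (tracking q):
q = 6  # -> q = 6
c = q + 15  # -> c = 21
q = q * 3  # -> q = 18

Answer: 18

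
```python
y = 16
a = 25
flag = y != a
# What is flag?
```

Trace (tracking flag):
y = 16  # -> y = 16
a = 25  # -> a = 25
flag = y != a  # -> flag = True

Answer: True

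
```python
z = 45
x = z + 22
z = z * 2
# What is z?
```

Answer: 90

Derivation:
Trace (tracking z):
z = 45  # -> z = 45
x = z + 22  # -> x = 67
z = z * 2  # -> z = 90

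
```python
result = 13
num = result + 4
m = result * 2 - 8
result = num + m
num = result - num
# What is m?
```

Trace (tracking m):
result = 13  # -> result = 13
num = result + 4  # -> num = 17
m = result * 2 - 8  # -> m = 18
result = num + m  # -> result = 35
num = result - num  # -> num = 18

Answer: 18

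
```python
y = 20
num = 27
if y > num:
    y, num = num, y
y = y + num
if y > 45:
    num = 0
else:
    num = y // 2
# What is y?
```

Answer: 47

Derivation:
Trace (tracking y):
y = 20  # -> y = 20
num = 27  # -> num = 27
if y > num:  # condition is False
y = y + num  # -> y = 47
if y > 45:  # condition is True
    num = 0  # -> num = 0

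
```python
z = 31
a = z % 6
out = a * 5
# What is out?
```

Answer: 5

Derivation:
Trace (tracking out):
z = 31  # -> z = 31
a = z % 6  # -> a = 1
out = a * 5  # -> out = 5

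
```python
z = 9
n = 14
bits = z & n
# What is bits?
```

Answer: 8

Derivation:
Trace (tracking bits):
z = 9  # -> z = 9
n = 14  # -> n = 14
bits = z & n  # -> bits = 8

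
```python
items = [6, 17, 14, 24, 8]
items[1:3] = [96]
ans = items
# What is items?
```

Answer: [6, 96, 24, 8]

Derivation:
Trace (tracking items):
items = [6, 17, 14, 24, 8]  # -> items = [6, 17, 14, 24, 8]
items[1:3] = [96]  # -> items = [6, 96, 24, 8]
ans = items  # -> ans = [6, 96, 24, 8]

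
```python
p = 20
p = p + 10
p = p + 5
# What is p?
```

Trace (tracking p):
p = 20  # -> p = 20
p = p + 10  # -> p = 30
p = p + 5  # -> p = 35

Answer: 35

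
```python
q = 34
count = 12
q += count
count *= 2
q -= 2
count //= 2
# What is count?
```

Trace (tracking count):
q = 34  # -> q = 34
count = 12  # -> count = 12
q += count  # -> q = 46
count *= 2  # -> count = 24
q -= 2  # -> q = 44
count //= 2  # -> count = 12

Answer: 12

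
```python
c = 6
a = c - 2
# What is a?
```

Answer: 4

Derivation:
Trace (tracking a):
c = 6  # -> c = 6
a = c - 2  # -> a = 4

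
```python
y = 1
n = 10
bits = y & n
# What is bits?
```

Trace (tracking bits):
y = 1  # -> y = 1
n = 10  # -> n = 10
bits = y & n  # -> bits = 0

Answer: 0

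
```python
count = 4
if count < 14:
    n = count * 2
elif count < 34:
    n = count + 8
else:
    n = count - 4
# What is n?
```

Answer: 8

Derivation:
Trace (tracking n):
count = 4  # -> count = 4
if count < 14:  # condition is True
    n = count * 2  # -> n = 8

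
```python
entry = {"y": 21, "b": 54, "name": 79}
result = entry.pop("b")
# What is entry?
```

Trace (tracking entry):
entry = {'y': 21, 'b': 54, 'name': 79}  # -> entry = {'y': 21, 'b': 54, 'name': 79}
result = entry.pop('b')  # -> result = 54

Answer: {'y': 21, 'name': 79}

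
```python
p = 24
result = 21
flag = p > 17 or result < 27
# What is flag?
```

Answer: True

Derivation:
Trace (tracking flag):
p = 24  # -> p = 24
result = 21  # -> result = 21
flag = p > 17 or result < 27  # -> flag = True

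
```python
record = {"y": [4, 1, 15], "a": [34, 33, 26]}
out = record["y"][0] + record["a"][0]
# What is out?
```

Trace (tracking out):
record = {'y': [4, 1, 15], 'a': [34, 33, 26]}  # -> record = {'y': [4, 1, 15], 'a': [34, 33, 26]}
out = record['y'][0] + record['a'][0]  # -> out = 38

Answer: 38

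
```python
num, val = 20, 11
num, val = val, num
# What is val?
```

Answer: 20

Derivation:
Trace (tracking val):
num, val = (20, 11)  # -> num = 20, val = 11
num, val = (val, num)  # -> num = 11, val = 20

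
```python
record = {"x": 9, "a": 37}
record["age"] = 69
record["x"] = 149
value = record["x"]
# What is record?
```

Answer: {'x': 149, 'a': 37, 'age': 69}

Derivation:
Trace (tracking record):
record = {'x': 9, 'a': 37}  # -> record = {'x': 9, 'a': 37}
record['age'] = 69  # -> record = {'x': 9, 'a': 37, 'age': 69}
record['x'] = 149  # -> record = {'x': 149, 'a': 37, 'age': 69}
value = record['x']  # -> value = 149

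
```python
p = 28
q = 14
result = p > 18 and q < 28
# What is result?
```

Answer: True

Derivation:
Trace (tracking result):
p = 28  # -> p = 28
q = 14  # -> q = 14
result = p > 18 and q < 28  # -> result = True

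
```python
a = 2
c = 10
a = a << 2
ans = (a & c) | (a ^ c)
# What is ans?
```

Trace (tracking ans):
a = 2  # -> a = 2
c = 10  # -> c = 10
a = a << 2  # -> a = 8
ans = a & c | a ^ c  # -> ans = 10

Answer: 10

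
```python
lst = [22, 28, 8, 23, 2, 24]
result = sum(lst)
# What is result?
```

Answer: 107

Derivation:
Trace (tracking result):
lst = [22, 28, 8, 23, 2, 24]  # -> lst = [22, 28, 8, 23, 2, 24]
result = sum(lst)  # -> result = 107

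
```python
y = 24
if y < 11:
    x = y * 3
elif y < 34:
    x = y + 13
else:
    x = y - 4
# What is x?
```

Answer: 37

Derivation:
Trace (tracking x):
y = 24  # -> y = 24
if y < 11:  # condition is False
elif y < 34:  # condition is True
    x = y + 13  # -> x = 37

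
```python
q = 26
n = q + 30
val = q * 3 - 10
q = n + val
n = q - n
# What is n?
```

Answer: 68

Derivation:
Trace (tracking n):
q = 26  # -> q = 26
n = q + 30  # -> n = 56
val = q * 3 - 10  # -> val = 68
q = n + val  # -> q = 124
n = q - n  # -> n = 68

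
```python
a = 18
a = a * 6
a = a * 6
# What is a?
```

Answer: 648

Derivation:
Trace (tracking a):
a = 18  # -> a = 18
a = a * 6  # -> a = 108
a = a * 6  # -> a = 648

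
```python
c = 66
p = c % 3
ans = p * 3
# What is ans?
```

Answer: 0

Derivation:
Trace (tracking ans):
c = 66  # -> c = 66
p = c % 3  # -> p = 0
ans = p * 3  # -> ans = 0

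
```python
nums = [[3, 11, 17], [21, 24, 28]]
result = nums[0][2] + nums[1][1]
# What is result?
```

Trace (tracking result):
nums = [[3, 11, 17], [21, 24, 28]]  # -> nums = [[3, 11, 17], [21, 24, 28]]
result = nums[0][2] + nums[1][1]  # -> result = 41

Answer: 41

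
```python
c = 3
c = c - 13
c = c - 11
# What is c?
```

Trace (tracking c):
c = 3  # -> c = 3
c = c - 13  # -> c = -10
c = c - 11  # -> c = -21

Answer: -21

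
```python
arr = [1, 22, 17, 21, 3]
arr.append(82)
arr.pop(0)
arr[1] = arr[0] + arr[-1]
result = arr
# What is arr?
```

Trace (tracking arr):
arr = [1, 22, 17, 21, 3]  # -> arr = [1, 22, 17, 21, 3]
arr.append(82)  # -> arr = [1, 22, 17, 21, 3, 82]
arr.pop(0)  # -> arr = [22, 17, 21, 3, 82]
arr[1] = arr[0] + arr[-1]  # -> arr = [22, 104, 21, 3, 82]
result = arr  # -> result = [22, 104, 21, 3, 82]

Answer: [22, 104, 21, 3, 82]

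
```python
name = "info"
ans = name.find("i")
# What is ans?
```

Answer: 0

Derivation:
Trace (tracking ans):
name = 'info'  # -> name = 'info'
ans = name.find('i')  # -> ans = 0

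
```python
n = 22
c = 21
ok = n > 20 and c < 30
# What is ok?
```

Trace (tracking ok):
n = 22  # -> n = 22
c = 21  # -> c = 21
ok = n > 20 and c < 30  # -> ok = True

Answer: True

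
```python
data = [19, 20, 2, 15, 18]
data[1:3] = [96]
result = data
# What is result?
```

Trace (tracking result):
data = [19, 20, 2, 15, 18]  # -> data = [19, 20, 2, 15, 18]
data[1:3] = [96]  # -> data = [19, 96, 15, 18]
result = data  # -> result = [19, 96, 15, 18]

Answer: [19, 96, 15, 18]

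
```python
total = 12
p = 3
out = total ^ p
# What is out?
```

Trace (tracking out):
total = 12  # -> total = 12
p = 3  # -> p = 3
out = total ^ p  # -> out = 15

Answer: 15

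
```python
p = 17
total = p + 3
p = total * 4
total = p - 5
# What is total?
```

Trace (tracking total):
p = 17  # -> p = 17
total = p + 3  # -> total = 20
p = total * 4  # -> p = 80
total = p - 5  # -> total = 75

Answer: 75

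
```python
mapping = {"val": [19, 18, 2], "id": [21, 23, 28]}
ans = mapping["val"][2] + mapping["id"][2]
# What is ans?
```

Answer: 30

Derivation:
Trace (tracking ans):
mapping = {'val': [19, 18, 2], 'id': [21, 23, 28]}  # -> mapping = {'val': [19, 18, 2], 'id': [21, 23, 28]}
ans = mapping['val'][2] + mapping['id'][2]  # -> ans = 30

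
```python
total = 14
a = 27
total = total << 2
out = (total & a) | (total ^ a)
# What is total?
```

Answer: 56

Derivation:
Trace (tracking total):
total = 14  # -> total = 14
a = 27  # -> a = 27
total = total << 2  # -> total = 56
out = total & a | total ^ a  # -> out = 59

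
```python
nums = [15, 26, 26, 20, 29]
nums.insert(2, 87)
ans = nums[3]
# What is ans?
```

Trace (tracking ans):
nums = [15, 26, 26, 20, 29]  # -> nums = [15, 26, 26, 20, 29]
nums.insert(2, 87)  # -> nums = [15, 26, 87, 26, 20, 29]
ans = nums[3]  # -> ans = 26

Answer: 26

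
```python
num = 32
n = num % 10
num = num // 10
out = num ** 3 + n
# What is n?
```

Answer: 2

Derivation:
Trace (tracking n):
num = 32  # -> num = 32
n = num % 10  # -> n = 2
num = num // 10  # -> num = 3
out = num ** 3 + n  # -> out = 29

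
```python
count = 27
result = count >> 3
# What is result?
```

Trace (tracking result):
count = 27  # -> count = 27
result = count >> 3  # -> result = 3

Answer: 3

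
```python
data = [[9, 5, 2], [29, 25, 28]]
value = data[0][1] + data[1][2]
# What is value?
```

Trace (tracking value):
data = [[9, 5, 2], [29, 25, 28]]  # -> data = [[9, 5, 2], [29, 25, 28]]
value = data[0][1] + data[1][2]  # -> value = 33

Answer: 33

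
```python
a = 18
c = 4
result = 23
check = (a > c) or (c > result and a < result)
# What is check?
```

Answer: True

Derivation:
Trace (tracking check):
a = 18  # -> a = 18
c = 4  # -> c = 4
result = 23  # -> result = 23
check = a > c or (c > result and a < result)  # -> check = True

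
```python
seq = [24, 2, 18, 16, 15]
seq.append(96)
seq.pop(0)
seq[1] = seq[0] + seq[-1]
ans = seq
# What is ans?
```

Answer: [2, 98, 16, 15, 96]

Derivation:
Trace (tracking ans):
seq = [24, 2, 18, 16, 15]  # -> seq = [24, 2, 18, 16, 15]
seq.append(96)  # -> seq = [24, 2, 18, 16, 15, 96]
seq.pop(0)  # -> seq = [2, 18, 16, 15, 96]
seq[1] = seq[0] + seq[-1]  # -> seq = [2, 98, 16, 15, 96]
ans = seq  # -> ans = [2, 98, 16, 15, 96]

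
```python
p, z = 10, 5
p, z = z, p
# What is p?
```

Trace (tracking p):
p, z = (10, 5)  # -> p = 10, z = 5
p, z = (z, p)  # -> p = 5, z = 10

Answer: 5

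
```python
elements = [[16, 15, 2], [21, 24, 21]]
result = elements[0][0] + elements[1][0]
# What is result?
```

Answer: 37

Derivation:
Trace (tracking result):
elements = [[16, 15, 2], [21, 24, 21]]  # -> elements = [[16, 15, 2], [21, 24, 21]]
result = elements[0][0] + elements[1][0]  # -> result = 37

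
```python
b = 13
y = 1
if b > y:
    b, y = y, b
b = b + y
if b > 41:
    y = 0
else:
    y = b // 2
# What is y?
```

Answer: 7

Derivation:
Trace (tracking y):
b = 13  # -> b = 13
y = 1  # -> y = 1
if b > y:  # condition is True
    b, y = (y, b)  # -> b = 1, y = 13
b = b + y  # -> b = 14
if b > 41:  # condition is False
else:
    y = b // 2  # -> y = 7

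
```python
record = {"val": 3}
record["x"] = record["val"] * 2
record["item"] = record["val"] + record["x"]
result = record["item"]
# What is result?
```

Answer: 9

Derivation:
Trace (tracking result):
record = {'val': 3}  # -> record = {'val': 3}
record['x'] = record['val'] * 2  # -> record = {'val': 3, 'x': 6}
record['item'] = record['val'] + record['x']  # -> record = {'val': 3, 'x': 6, 'item': 9}
result = record['item']  # -> result = 9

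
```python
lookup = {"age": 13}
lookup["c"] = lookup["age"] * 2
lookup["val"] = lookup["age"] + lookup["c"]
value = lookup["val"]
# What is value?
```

Answer: 39

Derivation:
Trace (tracking value):
lookup = {'age': 13}  # -> lookup = {'age': 13}
lookup['c'] = lookup['age'] * 2  # -> lookup = {'age': 13, 'c': 26}
lookup['val'] = lookup['age'] + lookup['c']  # -> lookup = {'age': 13, 'c': 26, 'val': 39}
value = lookup['val']  # -> value = 39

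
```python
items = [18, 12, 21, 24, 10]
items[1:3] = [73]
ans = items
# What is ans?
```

Answer: [18, 73, 24, 10]

Derivation:
Trace (tracking ans):
items = [18, 12, 21, 24, 10]  # -> items = [18, 12, 21, 24, 10]
items[1:3] = [73]  # -> items = [18, 73, 24, 10]
ans = items  # -> ans = [18, 73, 24, 10]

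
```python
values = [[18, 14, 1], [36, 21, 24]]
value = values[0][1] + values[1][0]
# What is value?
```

Trace (tracking value):
values = [[18, 14, 1], [36, 21, 24]]  # -> values = [[18, 14, 1], [36, 21, 24]]
value = values[0][1] + values[1][0]  # -> value = 50

Answer: 50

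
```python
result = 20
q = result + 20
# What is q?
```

Trace (tracking q):
result = 20  # -> result = 20
q = result + 20  # -> q = 40

Answer: 40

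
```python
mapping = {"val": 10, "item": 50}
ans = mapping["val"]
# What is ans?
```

Trace (tracking ans):
mapping = {'val': 10, 'item': 50}  # -> mapping = {'val': 10, 'item': 50}
ans = mapping['val']  # -> ans = 10

Answer: 10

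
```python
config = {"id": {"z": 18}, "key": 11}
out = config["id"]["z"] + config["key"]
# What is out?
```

Trace (tracking out):
config = {'id': {'z': 18}, 'key': 11}  # -> config = {'id': {'z': 18}, 'key': 11}
out = config['id']['z'] + config['key']  # -> out = 29

Answer: 29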